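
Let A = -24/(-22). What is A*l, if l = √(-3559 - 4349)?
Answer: 24*I*√1977/11 ≈ 97.011*I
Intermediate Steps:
l = 2*I*√1977 (l = √(-7908) = 2*I*√1977 ≈ 88.927*I)
A = 12/11 (A = -24*(-1/22) = 12/11 ≈ 1.0909)
A*l = 12*(2*I*√1977)/11 = 24*I*√1977/11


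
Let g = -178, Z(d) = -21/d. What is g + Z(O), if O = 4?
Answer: -733/4 ≈ -183.25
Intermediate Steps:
g + Z(O) = -178 - 21/4 = -733/4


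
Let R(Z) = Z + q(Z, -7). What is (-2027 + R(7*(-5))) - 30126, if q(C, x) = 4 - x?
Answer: -32177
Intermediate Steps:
R(Z) = 11 + Z (R(Z) = Z + (4 - 1*(-7)) = Z + (4 + 7) = Z + 11 = 11 + Z)
(-2027 + R(7*(-5))) - 30126 = (-2027 + (11 + 7*(-5))) - 30126 = (-2027 + (11 - 35)) - 30126 = (-2027 - 24) - 30126 = -2051 - 30126 = -32177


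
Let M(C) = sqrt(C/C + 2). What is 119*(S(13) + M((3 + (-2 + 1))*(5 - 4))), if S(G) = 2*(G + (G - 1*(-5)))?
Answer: 7378 + 119*sqrt(3) ≈ 7584.1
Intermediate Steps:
S(G) = 10 + 4*G (S(G) = 2*(G + (G + 5)) = 2*(G + (5 + G)) = 2*(5 + 2*G) = 10 + 4*G)
M(C) = sqrt(3) (M(C) = sqrt(1 + 2) = sqrt(3))
119*(S(13) + M((3 + (-2 + 1))*(5 - 4))) = 119*((10 + 4*13) + sqrt(3)) = 119*((10 + 52) + sqrt(3)) = 119*(62 + sqrt(3)) = 7378 + 119*sqrt(3)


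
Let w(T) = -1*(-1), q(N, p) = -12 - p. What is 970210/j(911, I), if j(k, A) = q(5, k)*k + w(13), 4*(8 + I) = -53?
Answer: -485105/420426 ≈ -1.1538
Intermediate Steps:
w(T) = 1
I = -85/4 (I = -8 + (¼)*(-53) = -8 - 53/4 = -85/4 ≈ -21.250)
j(k, A) = 1 + k*(-12 - k) (j(k, A) = (-12 - k)*k + 1 = k*(-12 - k) + 1 = 1 + k*(-12 - k))
970210/j(911, I) = 970210/(1 - 1*911*(12 + 911)) = 970210/(1 - 1*911*923) = 970210/(1 - 840853) = 970210/(-840852) = 970210*(-1/840852) = -485105/420426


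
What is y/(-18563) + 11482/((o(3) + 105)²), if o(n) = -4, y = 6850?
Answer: 143263516/189361163 ≈ 0.75656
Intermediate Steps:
y/(-18563) + 11482/((o(3) + 105)²) = 6850/(-18563) + 11482/((-4 + 105)²) = 6850*(-1/18563) + 11482/(101²) = -6850/18563 + 11482/10201 = 143263516/189361163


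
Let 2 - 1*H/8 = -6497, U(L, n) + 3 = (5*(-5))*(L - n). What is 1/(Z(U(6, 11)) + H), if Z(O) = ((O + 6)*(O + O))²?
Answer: 1/975489816 ≈ 1.0251e-9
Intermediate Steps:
U(L, n) = -3 - 25*L + 25*n (U(L, n) = -3 + (5*(-5))*(L - n) = -3 - 25*(L - n) = -3 + (-25*L + 25*n) = -3 - 25*L + 25*n)
H = 51992 (H = 16 - 8*(-6497) = 16 + 51976 = 51992)
Z(O) = 4*O²*(6 + O)² (Z(O) = ((6 + O)*(2*O))² = (2*O*(6 + O))² = 4*O²*(6 + O)²)
1/(Z(U(6, 11)) + H) = 1/(4*(-3 - 25*6 + 25*11)²*(6 + (-3 - 25*6 + 25*11))² + 51992) = 1/(4*(-3 - 150 + 275)²*(6 + (-3 - 150 + 275))² + 51992) = 1/(4*122²*(6 + 122)² + 51992) = 1/(4*14884*128² + 51992) = 1/(4*14884*16384 + 51992) = 1/(975437824 + 51992) = 1/975489816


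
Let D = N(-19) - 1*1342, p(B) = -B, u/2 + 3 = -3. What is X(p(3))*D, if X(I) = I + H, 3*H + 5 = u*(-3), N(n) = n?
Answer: -29942/3 ≈ -9980.7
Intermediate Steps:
u = -12 (u = -6 + 2*(-3) = -6 - 6 = -12)
H = 31/3 (H = -5/3 + (-12*(-3))/3 = -5/3 + (⅓)*36 = -5/3 + 12 = 31/3 ≈ 10.333)
X(I) = 31/3 + I (X(I) = I + 31/3 = 31/3 + I)
D = -1361 (D = -19 - 1*1342 = -19 - 1342 = -1361)
X(p(3))*D = (31/3 - 1*3)*(-1361) = (31/3 - 3)*(-1361) = (22/3)*(-1361) = -29942/3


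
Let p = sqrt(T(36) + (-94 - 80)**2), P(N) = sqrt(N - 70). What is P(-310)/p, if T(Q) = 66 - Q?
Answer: I*sqrt(2879070)/15153 ≈ 0.11198*I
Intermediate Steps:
P(N) = sqrt(-70 + N)
p = sqrt(30306) (p = sqrt((66 - 1*36) + (-94 - 80)**2) = sqrt((66 - 36) + (-174)**2) = sqrt(30 + 30276) = sqrt(30306) ≈ 174.09)
P(-310)/p = sqrt(-70 - 310)/(sqrt(30306)) = sqrt(-380)*(sqrt(30306)/30306) = (2*I*sqrt(95))*(sqrt(30306)/30306) = I*sqrt(2879070)/15153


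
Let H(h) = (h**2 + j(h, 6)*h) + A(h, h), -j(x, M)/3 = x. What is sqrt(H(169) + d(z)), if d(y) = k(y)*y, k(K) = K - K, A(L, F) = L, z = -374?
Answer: 13*I*sqrt(337) ≈ 238.65*I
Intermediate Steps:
j(x, M) = -3*x
k(K) = 0
d(y) = 0 (d(y) = 0*y = 0)
H(h) = h - 2*h**2 (H(h) = (h**2 + (-3*h)*h) + h = (h**2 - 3*h**2) + h = -2*h**2 + h = h - 2*h**2)
sqrt(H(169) + d(z)) = sqrt(169*(1 - 2*169) + 0) = sqrt(169*(1 - 338) + 0) = sqrt(169*(-337) + 0) = sqrt(-56953 + 0) = sqrt(-56953) = 13*I*sqrt(337)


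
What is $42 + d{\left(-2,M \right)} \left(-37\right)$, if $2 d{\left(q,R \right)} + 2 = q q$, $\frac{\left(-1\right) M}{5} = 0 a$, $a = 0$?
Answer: $5$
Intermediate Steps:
$M = 0$ ($M = - 5 \cdot 0 \cdot 0 = \left(-5\right) 0 = 0$)
$d{\left(q,R \right)} = -1 + \frac{q^{2}}{2}$ ($d{\left(q,R \right)} = -1 + \frac{q q}{2} = -1 + \frac{q^{2}}{2}$)
$42 + d{\left(-2,M \right)} \left(-37\right) = 42 + \left(-1 + \frac{\left(-2\right)^{2}}{2}\right) \left(-37\right) = 42 + \left(-1 + \frac{1}{2} \cdot 4\right) \left(-37\right) = 42 + \left(-1 + 2\right) \left(-37\right) = 42 + 1 \left(-37\right) = 42 - 37 = 5$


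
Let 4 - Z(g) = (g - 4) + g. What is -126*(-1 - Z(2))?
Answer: 630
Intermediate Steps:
Z(g) = 8 - 2*g (Z(g) = 4 - ((g - 4) + g) = 4 - ((-4 + g) + g) = 4 - (-4 + 2*g) = 4 + (4 - 2*g) = 8 - 2*g)
-126*(-1 - Z(2)) = -126*(-1 - (8 - 2*2)) = -126*(-1 - (8 - 4)) = -126*(-1 - 1*4) = -126*(-1 - 4) = -126*(-5) = 630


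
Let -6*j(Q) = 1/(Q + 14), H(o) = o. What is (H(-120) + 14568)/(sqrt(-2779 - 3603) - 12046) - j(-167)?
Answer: -79957195321/66606636582 - 7224*I*sqrt(6382)/72556249 ≈ -1.2004 - 0.0079539*I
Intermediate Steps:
j(Q) = -1/(6*(14 + Q)) (j(Q) = -1/(6*(Q + 14)) = -1/(6*(14 + Q)))
(H(-120) + 14568)/(sqrt(-2779 - 3603) - 12046) - j(-167) = (-120 + 14568)/(sqrt(-2779 - 3603) - 12046) - (-1)/(84 + 6*(-167)) = 14448/(sqrt(-6382) - 12046) - (-1)/(84 - 1002) = 14448/(I*sqrt(6382) - 12046) - (-1)/(-918) = 14448/(-12046 + I*sqrt(6382)) - (-1)*(-1)/918 = 14448/(-12046 + I*sqrt(6382)) - 1*1/918 = 14448/(-12046 + I*sqrt(6382)) - 1/918 = -1/918 + 14448/(-12046 + I*sqrt(6382))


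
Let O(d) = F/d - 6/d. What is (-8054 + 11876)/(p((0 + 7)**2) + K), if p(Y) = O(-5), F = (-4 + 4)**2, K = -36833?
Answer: -19110/184159 ≈ -0.10377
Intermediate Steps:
F = 0 (F = 0**2 = 0)
O(d) = -6/d (O(d) = 0/d - 6/d = 0 - 6/d = -6/d)
p(Y) = 6/5 (p(Y) = -6/(-5) = -6*(-1/5) = 6/5)
(-8054 + 11876)/(p((0 + 7)**2) + K) = (-8054 + 11876)/(6/5 - 36833) = 3822/(-184159/5) = 3822*(-5/184159) = -19110/184159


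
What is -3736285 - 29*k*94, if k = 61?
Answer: -3902571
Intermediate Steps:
-3736285 - 29*k*94 = -3736285 - 29*61*94 = -3736285 - 1769*94 = -3736285 - 1*166286 = -3736285 - 166286 = -3902571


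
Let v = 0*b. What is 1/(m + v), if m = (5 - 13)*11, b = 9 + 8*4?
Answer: -1/88 ≈ -0.011364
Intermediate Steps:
b = 41 (b = 9 + 32 = 41)
m = -88 (m = -8*11 = -88)
v = 0 (v = 0*41 = 0)
1/(m + v) = 1/(-88 + 0) = 1/(-88) = -1/88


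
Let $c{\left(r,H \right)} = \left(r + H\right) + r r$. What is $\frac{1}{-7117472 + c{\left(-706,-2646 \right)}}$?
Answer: $- \frac{1}{6622388} \approx -1.51 \cdot 10^{-7}$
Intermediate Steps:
$c{\left(r,H \right)} = H + r + r^{2}$ ($c{\left(r,H \right)} = \left(H + r\right) + r^{2} = H + r + r^{2}$)
$\frac{1}{-7117472 + c{\left(-706,-2646 \right)}} = \frac{1}{-7117472 - \left(3352 - 498436\right)} = \frac{1}{-7117472 - -495084} = \frac{1}{-7117472 + 495084} = \frac{1}{-6622388} = - \frac{1}{6622388}$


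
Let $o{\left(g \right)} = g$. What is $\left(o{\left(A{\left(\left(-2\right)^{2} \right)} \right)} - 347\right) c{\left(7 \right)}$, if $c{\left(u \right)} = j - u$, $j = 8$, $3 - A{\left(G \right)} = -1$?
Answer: $-343$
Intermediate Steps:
$A{\left(G \right)} = 4$ ($A{\left(G \right)} = 3 - -1 = 3 + 1 = 4$)
$c{\left(u \right)} = 8 - u$
$\left(o{\left(A{\left(\left(-2\right)^{2} \right)} \right)} - 347\right) c{\left(7 \right)} = \left(4 - 347\right) \left(8 - 7\right) = - 343 \left(8 - 7\right) = \left(-343\right) 1 = -343$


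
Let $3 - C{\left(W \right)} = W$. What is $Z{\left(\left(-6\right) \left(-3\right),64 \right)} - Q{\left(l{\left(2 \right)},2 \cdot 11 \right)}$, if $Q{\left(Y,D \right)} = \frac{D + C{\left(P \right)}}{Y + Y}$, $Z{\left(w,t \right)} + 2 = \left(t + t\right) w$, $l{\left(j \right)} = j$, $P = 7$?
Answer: $\frac{4595}{2} \approx 2297.5$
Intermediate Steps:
$C{\left(W \right)} = 3 - W$
$Z{\left(w,t \right)} = -2 + 2 t w$ ($Z{\left(w,t \right)} = -2 + \left(t + t\right) w = -2 + 2 t w$)
$Q{\left(Y,D \right)} = \frac{-4 + D}{2 Y}$ ($Q{\left(Y,D \right)} = \frac{D + \left(3 - 7\right)}{Y + Y} = \frac{D + \left(3 - 7\right)}{2 Y} = \left(D - 4\right) \frac{1}{2 Y} = \left(-4 + D\right) \frac{1}{2 Y} = \frac{-4 + D}{2 Y}$)
$Z{\left(\left(-6\right) \left(-3\right),64 \right)} - Q{\left(l{\left(2 \right)},2 \cdot 11 \right)} = \left(-2 + 2 \cdot 64 \left(\left(-6\right) \left(-3\right)\right)\right) - \frac{-4 + 2 \cdot 11}{2 \cdot 2} = \left(-2 + 2 \cdot 64 \cdot 18\right) - \frac{1}{2} \cdot \frac{1}{2} \left(-4 + 22\right) = \left(-2 + 2304\right) - \frac{1}{2} \cdot \frac{1}{2} \cdot 18 = 2302 - \frac{9}{2} = \frac{4595}{2}$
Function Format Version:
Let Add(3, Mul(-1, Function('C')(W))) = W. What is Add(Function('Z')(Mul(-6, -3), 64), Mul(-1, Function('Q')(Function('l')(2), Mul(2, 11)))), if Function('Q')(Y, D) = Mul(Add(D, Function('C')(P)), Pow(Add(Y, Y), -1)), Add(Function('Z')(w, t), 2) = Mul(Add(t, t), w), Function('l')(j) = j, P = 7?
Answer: Rational(4595, 2) ≈ 2297.5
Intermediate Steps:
Function('C')(W) = Add(3, Mul(-1, W))
Function('Z')(w, t) = Add(-2, Mul(2, t, w)) (Function('Z')(w, t) = Add(-2, Mul(Add(t, t), w)) = Add(-2, Mul(Mul(2, t), w)) = Add(-2, Mul(2, t, w)))
Function('Q')(Y, D) = Mul(Rational(1, 2), Pow(Y, -1), Add(-4, D)) (Function('Q')(Y, D) = Mul(Add(D, Add(3, Mul(-1, 7))), Pow(Add(Y, Y), -1)) = Mul(Add(D, Add(3, -7)), Pow(Mul(2, Y), -1)) = Mul(Add(D, -4), Mul(Rational(1, 2), Pow(Y, -1))) = Mul(Add(-4, D), Mul(Rational(1, 2), Pow(Y, -1))) = Mul(Rational(1, 2), Pow(Y, -1), Add(-4, D)))
Add(Function('Z')(Mul(-6, -3), 64), Mul(-1, Function('Q')(Function('l')(2), Mul(2, 11)))) = Add(Add(-2, Mul(2, 64, Mul(-6, -3))), Mul(-1, Mul(Rational(1, 2), Pow(2, -1), Add(-4, Mul(2, 11))))) = Add(Add(-2, Mul(2, 64, 18)), Mul(-1, Mul(Rational(1, 2), Rational(1, 2), Add(-4, 22)))) = Add(Add(-2, 2304), Mul(-1, Mul(Rational(1, 2), Rational(1, 2), 18))) = Add(2302, Mul(-1, Rational(9, 2))) = Add(2302, Rational(-9, 2)) = Rational(4595, 2)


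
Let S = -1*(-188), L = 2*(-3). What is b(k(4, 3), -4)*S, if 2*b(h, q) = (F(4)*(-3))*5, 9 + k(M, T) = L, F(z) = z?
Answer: -5640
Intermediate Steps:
L = -6
k(M, T) = -15 (k(M, T) = -9 - 6 = -15)
b(h, q) = -30 (b(h, q) = ((4*(-3))*5)/2 = (-12*5)/2 = (½)*(-60) = -30)
S = 188
b(k(4, 3), -4)*S = -30*188 = -5640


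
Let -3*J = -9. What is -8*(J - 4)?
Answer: 8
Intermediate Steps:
J = 3 (J = -⅓*(-9) = 3)
-8*(J - 4) = -8*(3 - 4) = -8*(-1) = 8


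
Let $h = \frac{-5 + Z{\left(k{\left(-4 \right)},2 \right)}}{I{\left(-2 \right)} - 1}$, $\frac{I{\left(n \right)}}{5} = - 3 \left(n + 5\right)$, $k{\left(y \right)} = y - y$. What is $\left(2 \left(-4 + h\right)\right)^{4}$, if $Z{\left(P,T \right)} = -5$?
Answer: $\frac{916636176}{279841} \approx 3275.6$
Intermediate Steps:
$k{\left(y \right)} = 0$
$I{\left(n \right)} = -75 - 15 n$ ($I{\left(n \right)} = 5 \left(- 3 \left(n + 5\right)\right) = 5 \left(- 3 \left(5 + n\right)\right) = 5 \left(-15 - 3 n\right) = -75 - 15 n$)
$h = \frac{5}{23}$ ($h = \frac{-5 - 5}{\left(-75 - -30\right) - 1} = - \frac{10}{\left(-75 + 30\right) - 1} = - \frac{10}{-45 - 1} = - \frac{10}{-46} = \left(-10\right) \left(- \frac{1}{46}\right) = \frac{5}{23} \approx 0.21739$)
$\left(2 \left(-4 + h\right)\right)^{4} = \left(2 \left(-4 + \frac{5}{23}\right)\right)^{4} = \left(2 \left(- \frac{87}{23}\right)\right)^{4} = \left(- \frac{174}{23}\right)^{4} = \frac{916636176}{279841}$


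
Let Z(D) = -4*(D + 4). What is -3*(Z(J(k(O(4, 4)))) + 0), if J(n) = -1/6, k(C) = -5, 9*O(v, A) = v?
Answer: 46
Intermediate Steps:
O(v, A) = v/9
J(n) = -⅙ (J(n) = -1*⅙ = -⅙)
Z(D) = -16 - 4*D (Z(D) = -4*(4 + D) = -16 - 4*D)
-3*(Z(J(k(O(4, 4)))) + 0) = -3*((-16 - 4*(-⅙)) + 0) = -3*((-16 + ⅔) + 0) = -3*(-46/3 + 0) = -3*(-46/3) = 46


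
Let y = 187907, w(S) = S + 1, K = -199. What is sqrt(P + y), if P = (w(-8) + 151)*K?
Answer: sqrt(159251) ≈ 399.06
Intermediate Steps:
w(S) = 1 + S
P = -28656 (P = ((1 - 8) + 151)*(-199) = (-7 + 151)*(-199) = 144*(-199) = -28656)
sqrt(P + y) = sqrt(-28656 + 187907) = sqrt(159251)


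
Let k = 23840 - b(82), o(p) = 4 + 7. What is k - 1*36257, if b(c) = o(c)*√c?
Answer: -12417 - 11*√82 ≈ -12517.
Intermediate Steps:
o(p) = 11
b(c) = 11*√c
k = 23840 - 11*√82 ≈ 23740.
k - 1*36257 = (23840 - 11*√82) - 1*36257 = (23840 - 11*√82) - 36257 = -12417 - 11*√82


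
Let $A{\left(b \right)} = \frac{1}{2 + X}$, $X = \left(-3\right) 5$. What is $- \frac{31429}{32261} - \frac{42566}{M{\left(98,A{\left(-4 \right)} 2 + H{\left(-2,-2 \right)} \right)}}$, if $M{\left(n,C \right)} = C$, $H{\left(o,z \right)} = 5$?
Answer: $- \frac{17853862465}{2032443} \approx -8784.4$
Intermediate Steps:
$X = -15$
$A{\left(b \right)} = - \frac{1}{13}$ ($A{\left(b \right)} = \frac{1}{2 - 15} = \frac{1}{-13} = - \frac{1}{13}$)
$- \frac{31429}{32261} - \frac{42566}{M{\left(98,A{\left(-4 \right)} 2 + H{\left(-2,-2 \right)} \right)}} = - \frac{31429}{32261} - \frac{42566}{\left(- \frac{1}{13}\right) 2 + 5} = \left(-31429\right) \frac{1}{32261} - \frac{42566}{- \frac{2}{13} + 5} = - \frac{31429}{32261} - \frac{42566}{\frac{63}{13}} = - \frac{31429}{32261} - \frac{553358}{63} = - \frac{17853862465}{2032443}$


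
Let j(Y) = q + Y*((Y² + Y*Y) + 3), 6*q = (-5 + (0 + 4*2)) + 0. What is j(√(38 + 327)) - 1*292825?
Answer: -585649/2 + 733*√365 ≈ -2.7882e+5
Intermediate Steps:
q = ½ (q = ((-5 + (0 + 4*2)) + 0)/6 = ((-5 + (0 + 8)) + 0)/6 = ((-5 + 8) + 0)/6 = (3 + 0)/6 = (⅙)*3 = ½ ≈ 0.50000)
j(Y) = ½ + Y*(3 + 2*Y²) (j(Y) = ½ + Y*((Y² + Y*Y) + 3) = ½ + Y*((Y² + Y²) + 3) = ½ + Y*(2*Y² + 3) = ½ + Y*(3 + 2*Y²))
j(√(38 + 327)) - 1*292825 = (½ + 2*(√(38 + 327))³ + 3*√(38 + 327)) - 1*292825 = (½ + 2*(√365)³ + 3*√365) - 292825 = (½ + 2*(365*√365) + 3*√365) - 292825 = (½ + 730*√365 + 3*√365) - 292825 = (½ + 733*√365) - 292825 = -585649/2 + 733*√365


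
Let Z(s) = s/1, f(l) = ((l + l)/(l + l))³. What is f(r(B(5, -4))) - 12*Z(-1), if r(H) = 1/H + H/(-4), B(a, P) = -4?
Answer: 13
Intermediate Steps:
r(H) = 1/H - H/4 (r(H) = 1/H + H*(-¼) = 1/H - H/4)
f(l) = 1 (f(l) = ((2*l)/((2*l)))³ = ((2*l)*(1/(2*l)))³ = 1³ = 1)
Z(s) = s (Z(s) = s*1 = s)
f(r(B(5, -4))) - 12*Z(-1) = 1 - 12*(-1) = 1 + 12 = 13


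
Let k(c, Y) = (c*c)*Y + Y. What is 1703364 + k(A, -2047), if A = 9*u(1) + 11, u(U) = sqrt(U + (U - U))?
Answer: 882517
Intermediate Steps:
u(U) = sqrt(U) (u(U) = sqrt(U + 0) = sqrt(U))
A = 20 (A = 9*sqrt(1) + 11 = 9*1 + 11 = 9 + 11 = 20)
k(c, Y) = Y + Y*c**2 (k(c, Y) = c**2*Y + Y = Y*c**2 + Y = Y + Y*c**2)
1703364 + k(A, -2047) = 1703364 - 2047*(1 + 20**2) = 1703364 - 2047*(1 + 400) = 1703364 - 2047*401 = 1703364 - 820847 = 882517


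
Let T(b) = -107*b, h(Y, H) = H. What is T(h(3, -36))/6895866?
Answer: 642/1149311 ≈ 0.00055860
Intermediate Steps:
T(h(3, -36))/6895866 = -107*(-36)/6895866 = 3852*(1/6895866) = 642/1149311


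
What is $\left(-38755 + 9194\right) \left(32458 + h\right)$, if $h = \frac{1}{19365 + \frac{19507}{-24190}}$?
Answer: $- \frac{449444595252963324}{468419843} \approx -9.5949 \cdot 10^{8}$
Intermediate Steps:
$h = \frac{24190}{468419843}$ ($h = \frac{1}{19365 + 19507 \left(- \frac{1}{24190}\right)} = \frac{1}{19365 - \frac{19507}{24190}} = \frac{1}{\frac{468419843}{24190}} = \frac{24190}{468419843} \approx 5.1642 \cdot 10^{-5}$)
$\left(-38755 + 9194\right) \left(32458 + h\right) = \left(-38755 + 9194\right) \left(32458 + \frac{24190}{468419843}\right) = \left(-29561\right) \frac{15203971288284}{468419843} = - \frac{449444595252963324}{468419843}$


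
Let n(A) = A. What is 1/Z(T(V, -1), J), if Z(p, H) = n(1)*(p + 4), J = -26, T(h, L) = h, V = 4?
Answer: ⅛ ≈ 0.12500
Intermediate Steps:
Z(p, H) = 4 + p (Z(p, H) = 1*(p + 4) = 1*(4 + p) = 4 + p)
1/Z(T(V, -1), J) = 1/(4 + 4) = 1/8 = ⅛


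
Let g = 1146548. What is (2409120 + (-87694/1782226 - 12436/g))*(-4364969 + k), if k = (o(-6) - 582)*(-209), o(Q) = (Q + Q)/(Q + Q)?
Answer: -153604107864721464931680/15025056293 ≈ -1.0223e+13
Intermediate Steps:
o(Q) = 1 (o(Q) = (2*Q)/((2*Q)) = (2*Q)*(1/(2*Q)) = 1)
k = 121429 (k = (1 - 582)*(-209) = -581*(-209) = 121429)
(2409120 + (-87694/1782226 - 12436/g))*(-4364969 + k) = (2409120 + (-87694/1782226 - 12436/1146548))*(-4364969 + 121429) = (2409120 + (-87694*1/1782226 - 12436*1/1146548))*(-4243540) = (2409120 + (-43847/891113 - 3109/286637))*(-4243540) = (2409120 - 15338642856/255425956981)*(-4243540) = (615351766143423864/255425956981)*(-4243540) = -153604107864721464931680/15025056293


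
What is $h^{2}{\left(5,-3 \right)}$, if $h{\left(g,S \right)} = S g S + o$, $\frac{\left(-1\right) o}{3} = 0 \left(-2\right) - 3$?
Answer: $2916$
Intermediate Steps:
$o = 9$ ($o = - 3 \left(0 \left(-2\right) - 3\right) = - 3 \left(0 - 3\right) = \left(-3\right) \left(-3\right) = 9$)
$h{\left(g,S \right)} = 9 + g S^{2}$ ($h{\left(g,S \right)} = S g S + 9 = g S^{2} + 9 = 9 + g S^{2}$)
$h^{2}{\left(5,-3 \right)} = \left(9 + 5 \left(-3\right)^{2}\right)^{2} = \left(9 + 5 \cdot 9\right)^{2} = \left(9 + 45\right)^{2} = 54^{2} = 2916$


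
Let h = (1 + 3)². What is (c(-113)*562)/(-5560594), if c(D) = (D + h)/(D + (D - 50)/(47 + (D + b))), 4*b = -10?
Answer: -3734209/42135401035 ≈ -8.8624e-5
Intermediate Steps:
b = -5/2 (b = (¼)*(-10) = -5/2 ≈ -2.5000)
h = 16 (h = 4² = 16)
c(D) = (16 + D)/(D + (-50 + D)/(89/2 + D)) (c(D) = (D + 16)/(D + (D - 50)/(47 + (D - 5/2))) = (16 + D)/(D + (-50 + D)/(47 + (-5/2 + D))) = (16 + D)/(D + (-50 + D)/(89/2 + D)))
(c(-113)*562)/(-5560594) = (((1424 + 2*(-113)² + 121*(-113))/(-100 + 2*(-113)² + 91*(-113)))*562)/(-5560594) = (((1424 + 2*12769 - 13673)/(-100 + 2*12769 - 10283))*562)*(-1/5560594) = (((1424 + 25538 - 13673)/(-100 + 25538 - 10283))*562)*(-1/5560594) = ((13289/15155)*562)*(-1/5560594) = (7468418/15155)*(-1/5560594) = -3734209/42135401035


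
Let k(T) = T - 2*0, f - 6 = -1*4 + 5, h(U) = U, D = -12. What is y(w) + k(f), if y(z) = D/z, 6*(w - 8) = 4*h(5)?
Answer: 101/17 ≈ 5.9412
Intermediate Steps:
f = 7 (f = 6 + (-1*4 + 5) = 6 + (-4 + 5) = 6 + 1 = 7)
k(T) = T (k(T) = T + 0 = T)
w = 34/3 (w = 8 + (4*5)/6 = 8 + (⅙)*20 = 8 + 10/3 = 34/3 ≈ 11.333)
y(z) = -12/z
y(w) + k(f) = -12/34/3 + 7 = -12*3/34 + 7 = -18/17 + 7 = 101/17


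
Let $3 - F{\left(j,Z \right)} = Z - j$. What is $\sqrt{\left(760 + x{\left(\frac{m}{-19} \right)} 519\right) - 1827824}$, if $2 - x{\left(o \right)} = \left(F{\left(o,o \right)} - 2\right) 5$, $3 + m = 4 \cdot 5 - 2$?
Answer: $i \sqrt{1828621} \approx 1352.3 i$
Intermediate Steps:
$F{\left(j,Z \right)} = 3 + j - Z$ ($F{\left(j,Z \right)} = 3 - \left(Z - j\right) = 3 + j - Z$)
$m = 15$ ($m = -3 + \left(4 \cdot 5 - 2\right) = -3 + \left(20 - 2\right) = -3 + 18 = 15$)
$x{\left(o \right)} = -3$ ($x{\left(o \right)} = 2 - \left(\left(3 + o - o\right) - 2\right) 5 = 2 - \left(3 - 2\right) 5 = 2 - 1 \cdot 5 = 2 - 5 = -3$)
$\sqrt{\left(760 + x{\left(\frac{m}{-19} \right)} 519\right) - 1827824} = \sqrt{\left(760 - 1557\right) - 1827824} = \sqrt{-797 - 1827824} = \sqrt{-1828621} = i \sqrt{1828621}$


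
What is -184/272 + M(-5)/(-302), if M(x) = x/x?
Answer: -1745/2567 ≈ -0.67978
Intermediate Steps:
M(x) = 1
-184/272 + M(-5)/(-302) = -184/272 + 1/(-302) = -184*1/272 + 1*(-1/302) = -23/34 - 1/302 = -1745/2567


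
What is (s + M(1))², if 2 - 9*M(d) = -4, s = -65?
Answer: 37249/9 ≈ 4138.8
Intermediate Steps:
M(d) = ⅔ (M(d) = 2/9 - ⅑*(-4) = 2/9 + 4/9 = ⅔)
(s + M(1))² = (-65 + ⅔)² = (-193/3)² = 37249/9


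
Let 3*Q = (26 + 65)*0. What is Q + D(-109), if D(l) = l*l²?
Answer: -1295029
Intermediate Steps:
D(l) = l³
Q = 0 (Q = ((26 + 65)*0)/3 = (91*0)/3 = (⅓)*0 = 0)
Q + D(-109) = 0 + (-109)³ = 0 - 1295029 = -1295029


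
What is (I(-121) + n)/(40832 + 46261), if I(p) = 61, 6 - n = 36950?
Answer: -36883/87093 ≈ -0.42349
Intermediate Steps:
n = -36944 (n = 6 - 1*36950 = 6 - 36950 = -36944)
(I(-121) + n)/(40832 + 46261) = (61 - 36944)/(40832 + 46261) = -36883/87093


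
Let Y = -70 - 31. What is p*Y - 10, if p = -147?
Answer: 14837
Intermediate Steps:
Y = -101
p*Y - 10 = -147*(-101) - 10 = 14847 - 10 = 14837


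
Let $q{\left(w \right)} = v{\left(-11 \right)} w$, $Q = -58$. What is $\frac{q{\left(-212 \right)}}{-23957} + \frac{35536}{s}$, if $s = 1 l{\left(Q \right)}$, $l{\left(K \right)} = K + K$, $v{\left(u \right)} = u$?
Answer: $- \frac{212901616}{694753} \approx -306.44$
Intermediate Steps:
$l{\left(K \right)} = 2 K$
$s = -116$ ($s = 1 \cdot 2 \left(-58\right) = 1 \left(-116\right) = -116$)
$q{\left(w \right)} = - 11 w$
$\frac{q{\left(-212 \right)}}{-23957} + \frac{35536}{s} = \frac{\left(-11\right) \left(-212\right)}{-23957} + \frac{35536}{-116} = 2332 \left(- \frac{1}{23957}\right) + 35536 \left(- \frac{1}{116}\right) = - \frac{2332}{23957} - \frac{8884}{29} = - \frac{212901616}{694753}$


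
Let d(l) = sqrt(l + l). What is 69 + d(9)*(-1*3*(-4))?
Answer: 69 + 36*sqrt(2) ≈ 119.91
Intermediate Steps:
d(l) = sqrt(2)*sqrt(l) (d(l) = sqrt(2*l) = sqrt(2)*sqrt(l))
69 + d(9)*(-1*3*(-4)) = 69 + (sqrt(2)*sqrt(9))*(-1*3*(-4)) = 69 + (sqrt(2)*3)*(-3*(-4)) = 69 + (3*sqrt(2))*12 = 69 + 36*sqrt(2)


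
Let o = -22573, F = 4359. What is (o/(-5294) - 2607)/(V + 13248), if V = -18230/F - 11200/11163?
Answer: -74497098766505/379043905394916 ≈ -0.19654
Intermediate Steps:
V = -28035810/5406613 (V = -18230/4359 - 11200/11163 = -28035810/5406613 ≈ -5.1855)
(o/(-5294) - 2607)/(V + 13248) = (-22573/(-5294) - 2607)/(-28035810/5406613 + 13248) = (-22573*(-1/5294) - 2607)/(71598773214/5406613) = (22573/5294 - 2607)*(5406613/71598773214) = -13778885/5294*5406613/71598773214 = -74497098766505/379043905394916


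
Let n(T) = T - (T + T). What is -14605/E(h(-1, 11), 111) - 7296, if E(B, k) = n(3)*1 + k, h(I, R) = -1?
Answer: -802573/108 ≈ -7431.2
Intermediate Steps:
n(T) = -T (n(T) = T - 2*T = -T)
E(B, k) = -3 + k (E(B, k) = -1*3*1 + k = -3*1 + k = -3 + k)
-14605/E(h(-1, 11), 111) - 7296 = -14605/(-3 + 111) - 7296 = -14605/108 - 7296 = -802573/108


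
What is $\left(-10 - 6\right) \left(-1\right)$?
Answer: $16$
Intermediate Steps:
$\left(-10 - 6\right) \left(-1\right) = \left(-16\right) \left(-1\right) = 16$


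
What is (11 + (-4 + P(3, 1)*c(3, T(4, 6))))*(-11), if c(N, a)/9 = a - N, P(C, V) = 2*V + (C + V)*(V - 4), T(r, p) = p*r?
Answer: 20713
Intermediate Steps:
P(C, V) = 2*V + (-4 + V)*(C + V) (P(C, V) = 2*V + (C + V)*(-4 + V) = 2*V + (-4 + V)*(C + V))
c(N, a) = -9*N + 9*a (c(N, a) = 9*(a - N) = -9*N + 9*a)
(11 + (-4 + P(3, 1)*c(3, T(4, 6))))*(-11) = (11 + (-4 + (1² - 4*3 - 2*1 + 3*1)*(-9*3 + 9*(6*4))))*(-11) = (11 + (-4 + (1 - 12 - 2 + 3)*(-27 + 9*24)))*(-11) = (11 + (-4 - 10*(-27 + 216)))*(-11) = (11 + (-4 - 10*189))*(-11) = (11 + (-4 - 1890))*(-11) = (11 - 1894)*(-11) = -1883*(-11) = 20713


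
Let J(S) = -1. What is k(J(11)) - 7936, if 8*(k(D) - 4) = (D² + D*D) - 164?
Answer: -31809/4 ≈ -7952.3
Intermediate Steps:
k(D) = -33/2 + D²/4 (k(D) = 4 + ((D² + D*D) - 164)/8 = 4 + ((D² + D²) - 164)/8 = 4 + (2*D² - 164)/8 = 4 + (-164 + 2*D²)/8 = 4 + (-41/2 + D²/4) = -33/2 + D²/4)
k(J(11)) - 7936 = (-33/2 + (¼)*(-1)²) - 7936 = (-33/2 + (¼)*1) - 7936 = (-33/2 + ¼) - 7936 = -65/4 - 7936 = -31809/4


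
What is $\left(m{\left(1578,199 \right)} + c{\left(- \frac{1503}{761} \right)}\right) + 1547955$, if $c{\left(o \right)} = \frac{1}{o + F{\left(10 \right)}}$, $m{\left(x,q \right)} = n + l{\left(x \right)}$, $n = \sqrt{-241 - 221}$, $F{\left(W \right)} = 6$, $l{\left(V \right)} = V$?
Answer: $\frac{4746220340}{3063} + i \sqrt{462} \approx 1.5495 \cdot 10^{6} + 21.494 i$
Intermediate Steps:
$n = i \sqrt{462}$ ($n = \sqrt{-462} = i \sqrt{462} \approx 21.494 i$)
$m{\left(x,q \right)} = x + i \sqrt{462}$ ($m{\left(x,q \right)} = i \sqrt{462} + x = x + i \sqrt{462}$)
$c{\left(o \right)} = \frac{1}{6 + o}$ ($c{\left(o \right)} = \frac{1}{o + 6} = \frac{1}{6 + o}$)
$\left(m{\left(1578,199 \right)} + c{\left(- \frac{1503}{761} \right)}\right) + 1547955 = \left(\left(1578 + i \sqrt{462}\right) + \frac{1}{6 - \frac{1503}{761}}\right) + 1547955 = \left(\left(1578 + i \sqrt{462}\right) + \frac{1}{\frac{3063}{761}}\right) + 1547955 = \left(\left(1578 + i \sqrt{462}\right) + \frac{761}{3063}\right) + 1547955 = \left(\frac{4834175}{3063} + i \sqrt{462}\right) + 1547955 = \frac{4746220340}{3063} + i \sqrt{462}$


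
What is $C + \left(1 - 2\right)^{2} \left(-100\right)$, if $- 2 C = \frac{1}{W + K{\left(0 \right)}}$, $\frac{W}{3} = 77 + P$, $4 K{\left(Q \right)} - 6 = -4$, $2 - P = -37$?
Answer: $- \frac{69701}{697} \approx -100.0$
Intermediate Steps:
$P = 39$ ($P = 2 - -37 = 2 + 37 = 39$)
$K{\left(Q \right)} = \frac{1}{2}$ ($K{\left(Q \right)} = \frac{3}{2} + \frac{1}{4} \left(-4\right) = \frac{3}{2} - 1 = \frac{1}{2}$)
$W = 348$ ($W = 3 \left(77 + 39\right) = 3 \cdot 116 = 348$)
$C = - \frac{1}{697}$ ($C = - \frac{1}{2 \left(348 + \frac{1}{2}\right)} = - \frac{1}{2 \cdot \frac{697}{2}} = \left(- \frac{1}{2}\right) \frac{2}{697} = - \frac{1}{697} \approx -0.0014347$)
$C + \left(1 - 2\right)^{2} \left(-100\right) = - \frac{1}{697} + \left(1 - 2\right)^{2} \left(-100\right) = - \frac{1}{697} + \left(-1\right)^{2} \left(-100\right) = - \frac{1}{697} + 1 \left(-100\right) = - \frac{1}{697} - 100 = - \frac{69701}{697}$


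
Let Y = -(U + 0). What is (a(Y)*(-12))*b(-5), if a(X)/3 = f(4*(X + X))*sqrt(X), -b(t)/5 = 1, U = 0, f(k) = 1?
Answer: 0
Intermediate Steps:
b(t) = -5 (b(t) = -5*1 = -5)
Y = 0 (Y = -(0 + 0) = -1*0 = 0)
a(X) = 3*sqrt(X) (a(X) = 3*(1*sqrt(X)) = 3*sqrt(X))
(a(Y)*(-12))*b(-5) = ((3*sqrt(0))*(-12))*(-5) = ((3*0)*(-12))*(-5) = (0*(-12))*(-5) = 0*(-5) = 0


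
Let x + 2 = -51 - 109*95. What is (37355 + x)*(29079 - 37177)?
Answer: -218216806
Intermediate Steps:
x = -10408 (x = -2 + (-51 - 109*95) = -2 + (-51 - 10355) = -2 - 10406 = -10408)
(37355 + x)*(29079 - 37177) = (37355 - 10408)*(29079 - 37177) = 26947*(-8098) = -218216806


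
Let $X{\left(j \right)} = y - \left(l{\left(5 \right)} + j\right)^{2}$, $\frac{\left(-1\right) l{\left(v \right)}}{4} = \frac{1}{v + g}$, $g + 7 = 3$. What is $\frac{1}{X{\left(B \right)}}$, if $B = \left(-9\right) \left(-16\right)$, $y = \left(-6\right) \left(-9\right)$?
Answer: $- \frac{1}{19546} \approx -5.1161 \cdot 10^{-5}$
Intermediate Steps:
$g = -4$ ($g = -7 + 3 = -4$)
$y = 54$
$l{\left(v \right)} = - \frac{4}{-4 + v}$ ($l{\left(v \right)} = - \frac{4}{v - 4} = - \frac{4}{-4 + v}$)
$B = 144$
$X{\left(j \right)} = 54 - \left(-4 + j\right)^{2}$ ($X{\left(j \right)} = 54 - \left(- \frac{4}{-4 + 5} + j\right)^{2} = 54 - \left(- \frac{4}{1} + j\right)^{2} = 54 - \left(\left(-4\right) 1 + j\right)^{2} = 54 - \left(-4 + j\right)^{2}$)
$\frac{1}{X{\left(B \right)}} = \frac{1}{54 - \left(-4 + 144\right)^{2}} = \frac{1}{54 - 140^{2}} = \frac{1}{54 - 19600} = \frac{1}{-19546} = - \frac{1}{19546}$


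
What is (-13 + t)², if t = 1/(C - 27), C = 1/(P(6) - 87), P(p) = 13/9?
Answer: 73526118649/432598401 ≈ 169.96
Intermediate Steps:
P(p) = 13/9 (P(p) = 13*(⅑) = 13/9)
C = -9/770 (C = 1/(13/9 - 87) = 1/(-770/9) = -9/770 ≈ -0.011688)
t = -770/20799 (t = 1/(-9/770 - 27) = 1/(-20799/770) = -770/20799 ≈ -0.037021)
(-13 + t)² = (-13 - 770/20799)² = (-271157/20799)² = 73526118649/432598401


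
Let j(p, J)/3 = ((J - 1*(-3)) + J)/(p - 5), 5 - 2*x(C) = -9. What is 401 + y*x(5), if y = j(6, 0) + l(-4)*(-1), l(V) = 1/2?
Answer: 921/2 ≈ 460.50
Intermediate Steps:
x(C) = 7 (x(C) = 5/2 - ½*(-9) = 5/2 + 9/2 = 7)
j(p, J) = 3*(3 + 2*J)/(-5 + p) (j(p, J) = 3*(((J - 1*(-3)) + J)/(p - 5)) = 3*(((J + 3) + J)/(-5 + p)) = 3*(((3 + J) + J)/(-5 + p)) = 3*((3 + 2*J)/(-5 + p)) = 3*(3 + 2*J)/(-5 + p))
l(V) = ½
y = 17/2 (y = 3*(3 + 2*0)/(-5 + 6) + (½)*(-1) = 3*(3 + 0)/1 - ½ = 3*1*3 - ½ = 9 - ½ = 17/2 ≈ 8.5000)
401 + y*x(5) = 401 + (17/2)*7 = 401 + 119/2 = 921/2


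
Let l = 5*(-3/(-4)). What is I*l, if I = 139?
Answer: 2085/4 ≈ 521.25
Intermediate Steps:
l = 15/4 (l = 5*(-3*(-¼)) = 5*(¾) = 15/4 ≈ 3.7500)
I*l = 139*(15/4) = 2085/4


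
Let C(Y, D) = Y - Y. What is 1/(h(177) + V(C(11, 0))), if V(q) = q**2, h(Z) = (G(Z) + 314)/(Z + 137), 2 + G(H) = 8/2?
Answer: 157/158 ≈ 0.99367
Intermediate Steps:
G(H) = 2 (G(H) = -2 + 8/2 = -2 + 8*(1/2) = -2 + 4 = 2)
C(Y, D) = 0
h(Z) = 316/(137 + Z) (h(Z) = (2 + 314)/(Z + 137) = 316/(137 + Z))
1/(h(177) + V(C(11, 0))) = 1/(316/(137 + 177) + 0**2) = 1/(316/314 + 0) = 1/(316*(1/314) + 0) = 1/(158/157 + 0) = 1/(158/157) = 157/158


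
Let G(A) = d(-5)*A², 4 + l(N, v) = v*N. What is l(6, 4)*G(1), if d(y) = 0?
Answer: 0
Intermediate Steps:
l(N, v) = -4 + N*v (l(N, v) = -4 + v*N = -4 + N*v)
G(A) = 0 (G(A) = 0*A² = 0)
l(6, 4)*G(1) = (-4 + 6*4)*0 = (-4 + 24)*0 = 20*0 = 0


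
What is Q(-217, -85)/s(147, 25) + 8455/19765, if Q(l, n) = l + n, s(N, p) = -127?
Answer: 1408563/502031 ≈ 2.8057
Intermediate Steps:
Q(-217, -85)/s(147, 25) + 8455/19765 = (-217 - 85)/(-127) + 8455/19765 = -302*(-1/127) + 8455*(1/19765) = 302/127 + 1691/3953 = 1408563/502031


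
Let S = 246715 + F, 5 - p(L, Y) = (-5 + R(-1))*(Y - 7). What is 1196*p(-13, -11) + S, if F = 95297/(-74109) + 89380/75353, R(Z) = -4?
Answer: 329156928968390/5584335477 ≈ 58943.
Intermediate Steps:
F = -557052421/5584335477 (F = 95297*(-1/74109) + 89380*(1/75353) = -95297/74109 + 89380/75353 = -557052421/5584335477 ≈ -0.099753)
p(L, Y) = -58 + 9*Y (p(L, Y) = 5 - (-5 - 4)*(Y - 7) = 5 - (-9)*(-7 + Y) = 5 - (63 - 9*Y) = 5 + (-63 + 9*Y) = -58 + 9*Y)
S = 1377738770155634/5584335477 (S = 246715 - 557052421/5584335477 = 1377738770155634/5584335477 ≈ 2.4672e+5)
1196*p(-13, -11) + S = 1196*(-58 + 9*(-11)) + 1377738770155634/5584335477 = 1196*(-58 - 99) + 1377738770155634/5584335477 = 1196*(-157) + 1377738770155634/5584335477 = -187772 + 1377738770155634/5584335477 = 329156928968390/5584335477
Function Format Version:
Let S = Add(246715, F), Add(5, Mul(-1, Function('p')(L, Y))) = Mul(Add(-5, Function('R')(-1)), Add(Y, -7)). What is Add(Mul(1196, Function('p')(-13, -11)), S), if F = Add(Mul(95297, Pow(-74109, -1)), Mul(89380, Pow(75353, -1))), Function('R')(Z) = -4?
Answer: Rational(329156928968390, 5584335477) ≈ 58943.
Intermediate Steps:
F = Rational(-557052421, 5584335477) (F = Add(Mul(95297, Rational(-1, 74109)), Mul(89380, Rational(1, 75353))) = Add(Rational(-95297, 74109), Rational(89380, 75353)) = Rational(-557052421, 5584335477) ≈ -0.099753)
Function('p')(L, Y) = Add(-58, Mul(9, Y)) (Function('p')(L, Y) = Add(5, Mul(-1, Mul(Add(-5, -4), Add(Y, -7)))) = Add(5, Mul(-1, Mul(-9, Add(-7, Y)))) = Add(5, Mul(-1, Add(63, Mul(-9, Y)))) = Add(5, Add(-63, Mul(9, Y))) = Add(-58, Mul(9, Y)))
S = Rational(1377738770155634, 5584335477) (S = Add(246715, Rational(-557052421, 5584335477)) = Rational(1377738770155634, 5584335477) ≈ 2.4672e+5)
Add(Mul(1196, Function('p')(-13, -11)), S) = Add(Mul(1196, Add(-58, Mul(9, -11))), Rational(1377738770155634, 5584335477)) = Add(Mul(1196, Add(-58, -99)), Rational(1377738770155634, 5584335477)) = Add(Mul(1196, -157), Rational(1377738770155634, 5584335477)) = Add(-187772, Rational(1377738770155634, 5584335477)) = Rational(329156928968390, 5584335477)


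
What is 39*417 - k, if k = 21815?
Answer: -5552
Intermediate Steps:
39*417 - k = 39*417 - 1*21815 = 16263 - 21815 = -5552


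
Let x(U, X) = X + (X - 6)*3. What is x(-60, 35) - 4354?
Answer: -4232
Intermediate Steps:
x(U, X) = -18 + 4*X (x(U, X) = X + (-6 + X)*3 = X + (-18 + 3*X) = -18 + 4*X)
x(-60, 35) - 4354 = (-18 + 4*35) - 4354 = (-18 + 140) - 4354 = 122 - 4354 = -4232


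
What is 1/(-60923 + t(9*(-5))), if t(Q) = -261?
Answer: -1/61184 ≈ -1.6344e-5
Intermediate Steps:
1/(-60923 + t(9*(-5))) = 1/(-60923 - 261) = 1/(-61184) = -1/61184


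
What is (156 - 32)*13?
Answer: 1612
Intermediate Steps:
(156 - 32)*13 = 124*13 = 1612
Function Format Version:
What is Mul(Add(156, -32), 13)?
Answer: 1612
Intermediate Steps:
Mul(Add(156, -32), 13) = Mul(124, 13) = 1612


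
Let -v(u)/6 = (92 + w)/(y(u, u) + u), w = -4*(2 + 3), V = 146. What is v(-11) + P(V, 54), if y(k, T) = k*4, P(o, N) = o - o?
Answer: 432/55 ≈ 7.8545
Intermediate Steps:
w = -20 (w = -4*5 = -20)
P(o, N) = 0
y(k, T) = 4*k
v(u) = -432/(5*u) (v(u) = -6*(92 - 20)/(4*u + u) = -432/(5*u))
v(-11) + P(V, 54) = -432/5/(-11) + 0 = -432/5*(-1/11) + 0 = 432/55 + 0 = 432/55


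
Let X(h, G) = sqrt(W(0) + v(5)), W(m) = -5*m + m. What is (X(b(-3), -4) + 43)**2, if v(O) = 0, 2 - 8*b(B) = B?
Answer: 1849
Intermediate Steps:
b(B) = 1/4 - B/8
W(m) = -4*m
X(h, G) = 0 (X(h, G) = sqrt(-4*0 + 0) = sqrt(0 + 0) = sqrt(0) = 0)
(X(b(-3), -4) + 43)**2 = (0 + 43)**2 = 43**2 = 1849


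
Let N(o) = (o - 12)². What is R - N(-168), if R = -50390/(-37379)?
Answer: -1211029210/37379 ≈ -32399.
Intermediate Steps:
N(o) = (-12 + o)²
R = 50390/37379 (R = -50390*(-1/37379) = 50390/37379 ≈ 1.3481)
R - N(-168) = 50390/37379 - (-12 - 168)² = 50390/37379 - 1*(-180)² = 50390/37379 - 1*32400 = 50390/37379 - 32400 = -1211029210/37379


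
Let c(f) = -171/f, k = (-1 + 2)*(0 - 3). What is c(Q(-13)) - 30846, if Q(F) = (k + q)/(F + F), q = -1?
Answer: -63915/2 ≈ -31958.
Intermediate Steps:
k = -3 (k = 1*(-3) = -3)
Q(F) = -2/F (Q(F) = (-3 - 1)/(F + F) = -4*1/(2*F) = -2/F)
c(Q(-13)) - 30846 = -171/((-2/(-13))) - 30846 = -171/((-2*(-1/13))) - 30846 = -171/2/13 - 30846 = -171*13/2 - 30846 = -2223/2 - 30846 = -63915/2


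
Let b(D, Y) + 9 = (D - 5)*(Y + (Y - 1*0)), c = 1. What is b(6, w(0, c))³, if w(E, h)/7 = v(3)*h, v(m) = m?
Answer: 35937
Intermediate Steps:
w(E, h) = 21*h (w(E, h) = 7*(3*h) = 21*h)
b(D, Y) = -9 + 2*Y*(-5 + D) (b(D, Y) = -9 + (D - 5)*(Y + (Y - 1*0)) = -9 + (-5 + D)*(Y + (Y + 0)) = -9 + (-5 + D)*(Y + Y) = -9 + (-5 + D)*(2*Y) = -9 + 2*Y*(-5 + D))
b(6, w(0, c))³ = (-9 - 210 + 2*6*(21*1))³ = (-9 - 10*21 + 2*6*21)³ = (-9 - 210 + 252)³ = 33³ = 35937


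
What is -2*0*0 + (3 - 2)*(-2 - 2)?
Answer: -4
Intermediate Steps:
-2*0*0 + (3 - 2)*(-2 - 2) = 0*0 + 1*(-4) = 0 - 4 = -4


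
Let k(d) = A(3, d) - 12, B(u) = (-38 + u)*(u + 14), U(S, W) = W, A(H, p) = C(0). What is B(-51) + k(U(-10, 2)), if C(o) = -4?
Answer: 3277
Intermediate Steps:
A(H, p) = -4
B(u) = (-38 + u)*(14 + u)
k(d) = -16 (k(d) = -4 - 12 = -16)
B(-51) + k(U(-10, 2)) = (-532 + (-51)**2 - 24*(-51)) - 16 = (-532 + 2601 + 1224) - 16 = 3293 - 16 = 3277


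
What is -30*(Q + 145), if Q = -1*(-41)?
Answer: -5580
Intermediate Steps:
Q = 41
-30*(Q + 145) = -30*(41 + 145) = -30*186 = -5580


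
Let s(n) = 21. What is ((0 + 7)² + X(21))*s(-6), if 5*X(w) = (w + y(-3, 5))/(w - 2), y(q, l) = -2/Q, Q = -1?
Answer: 98238/95 ≈ 1034.1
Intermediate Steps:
y(q, l) = 2 (y(q, l) = -2/(-1) = -2*(-1) = 2)
X(w) = (2 + w)/(5*(-2 + w)) (X(w) = ((w + 2)/(w - 2))/5 = ((2 + w)/(-2 + w))/5 = (2 + w)/(5*(-2 + w)))
((0 + 7)² + X(21))*s(-6) = ((0 + 7)² + (2 + 21)/(5*(-2 + 21)))*21 = (7² + (⅕)*23/19)*21 = (49 + (⅕)*(1/19)*23)*21 = (49 + 23/95)*21 = (4678/95)*21 = 98238/95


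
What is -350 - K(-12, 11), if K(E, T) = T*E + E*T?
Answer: -86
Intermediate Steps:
K(E, T) = 2*E*T (K(E, T) = E*T + E*T = 2*E*T)
-350 - K(-12, 11) = -350 - 2*(-12)*11 = -350 - 1*(-264) = -350 + 264 = -86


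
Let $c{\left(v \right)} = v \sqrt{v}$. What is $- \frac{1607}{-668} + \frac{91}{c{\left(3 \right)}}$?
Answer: $\frac{1607}{668} + \frac{91 \sqrt{3}}{9} \approx 19.919$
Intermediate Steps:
$c{\left(v \right)} = v^{\frac{3}{2}}$
$- \frac{1607}{-668} + \frac{91}{c{\left(3 \right)}} = - \frac{1607}{-668} + \frac{91}{3^{\frac{3}{2}}} = \left(-1607\right) \left(- \frac{1}{668}\right) + \frac{91}{3 \sqrt{3}} = \frac{1607}{668} + 91 \frac{\sqrt{3}}{9} = \frac{1607}{668} + \frac{91 \sqrt{3}}{9}$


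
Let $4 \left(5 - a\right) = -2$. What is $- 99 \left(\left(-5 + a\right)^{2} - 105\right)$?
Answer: $\frac{41481}{4} \approx 10370.0$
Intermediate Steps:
$a = \frac{11}{2}$ ($a = 5 - - \frac{1}{2} = 5 + \frac{1}{2} = \frac{11}{2} \approx 5.5$)
$- 99 \left(\left(-5 + a\right)^{2} - 105\right) = - 99 \left(\left(-5 + \frac{11}{2}\right)^{2} - 105\right) = - 99 \left(\left(\frac{1}{2}\right)^{2} - 105\right) = - 99 \left(\frac{1}{4} - 105\right) = \left(-99\right) \left(- \frac{419}{4}\right) = \frac{41481}{4}$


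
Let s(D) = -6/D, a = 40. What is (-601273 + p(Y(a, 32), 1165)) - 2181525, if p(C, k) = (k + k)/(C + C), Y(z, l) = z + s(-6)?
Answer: -114093553/41 ≈ -2.7828e+6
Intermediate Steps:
Y(z, l) = 1 + z (Y(z, l) = z - 6/(-6) = z - 6*(-1/6) = z + 1 = 1 + z)
p(C, k) = k/C (p(C, k) = (2*k)/((2*C)) = (2*k)*(1/(2*C)) = k/C)
(-601273 + p(Y(a, 32), 1165)) - 2181525 = (-601273 + 1165/(1 + 40)) - 2181525 = (-601273 + 1165/41) - 2181525 = -24651028/41 - 2181525 = -114093553/41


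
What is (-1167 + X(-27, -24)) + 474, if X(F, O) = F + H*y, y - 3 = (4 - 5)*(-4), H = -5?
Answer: -755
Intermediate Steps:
y = 7 (y = 3 + (4 - 5)*(-4) = 3 - 1*(-4) = 3 + 4 = 7)
X(F, O) = -35 + F (X(F, O) = F - 5*7 = F - 35 = -35 + F)
(-1167 + X(-27, -24)) + 474 = (-1167 + (-35 - 27)) + 474 = (-1167 - 62) + 474 = -1229 + 474 = -755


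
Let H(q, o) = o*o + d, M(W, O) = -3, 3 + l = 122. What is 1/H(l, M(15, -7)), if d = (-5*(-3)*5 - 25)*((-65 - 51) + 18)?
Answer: -1/4891 ≈ -0.00020446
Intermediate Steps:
l = 119 (l = -3 + 122 = 119)
d = -4900 (d = (15*5 - 25)*(-116 + 18) = (75 - 25)*(-98) = 50*(-98) = -4900)
H(q, o) = -4900 + o**2 (H(q, o) = o*o - 4900 = o**2 - 4900 = -4900 + o**2)
1/H(l, M(15, -7)) = 1/(-4900 + (-3)**2) = 1/(-4900 + 9) = 1/(-4891) = -1/4891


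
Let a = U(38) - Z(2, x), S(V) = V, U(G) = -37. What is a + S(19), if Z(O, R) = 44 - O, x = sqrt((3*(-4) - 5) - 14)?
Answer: -60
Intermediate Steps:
x = I*sqrt(31) (x = sqrt((-12 - 5) - 14) = sqrt(-17 - 14) = sqrt(-31) = I*sqrt(31) ≈ 5.5678*I)
a = -79 (a = -37 - (44 - 1*2) = -37 - (44 - 2) = -37 - 1*42 = -37 - 42 = -79)
a + S(19) = -79 + 19 = -60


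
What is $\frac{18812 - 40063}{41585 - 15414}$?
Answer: $- \frac{21251}{26171} \approx -0.81201$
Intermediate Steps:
$\frac{18812 - 40063}{41585 - 15414} = - \frac{21251}{26171}$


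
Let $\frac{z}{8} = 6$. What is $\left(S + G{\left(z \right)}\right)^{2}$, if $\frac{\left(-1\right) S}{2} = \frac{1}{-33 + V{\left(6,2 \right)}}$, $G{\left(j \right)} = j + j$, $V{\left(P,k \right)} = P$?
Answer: $\frac{6728836}{729} \approx 9230.2$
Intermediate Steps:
$z = 48$ ($z = 8 \cdot 6 = 48$)
$G{\left(j \right)} = 2 j$
$S = \frac{2}{27}$ ($S = - \frac{2}{-33 + 6} = - \frac{2}{-27} = \left(-2\right) \left(- \frac{1}{27}\right) = \frac{2}{27} \approx 0.074074$)
$\left(S + G{\left(z \right)}\right)^{2} = \left(\frac{2}{27} + 2 \cdot 48\right)^{2} = \left(\frac{2}{27} + 96\right)^{2} = \left(\frac{2594}{27}\right)^{2} = \frac{6728836}{729}$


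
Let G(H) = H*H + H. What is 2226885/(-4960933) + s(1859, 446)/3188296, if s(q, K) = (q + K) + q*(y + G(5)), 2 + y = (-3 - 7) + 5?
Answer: -3438209487557/7908461420084 ≈ -0.43475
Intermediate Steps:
y = -7 (y = -2 + ((-3 - 7) + 5) = -2 + (-10 + 5) = -2 - 5 = -7)
G(H) = H + H² (G(H) = H² + H = H + H²)
s(q, K) = K + 24*q (s(q, K) = (q + K) + q*(-7 + 5*(1 + 5)) = (K + q) + q*(-7 + 5*6) = (K + q) + q*(-7 + 30) = (K + q) + q*23 = (K + q) + 23*q = K + 24*q)
2226885/(-4960933) + s(1859, 446)/3188296 = 2226885/(-4960933) + (446 + 24*1859)/3188296 = 2226885*(-1/4960933) + (446 + 44616)*(1/3188296) = -2226885/4960933 + 45062*(1/3188296) = -2226885/4960933 + 22531/1594148 = -3438209487557/7908461420084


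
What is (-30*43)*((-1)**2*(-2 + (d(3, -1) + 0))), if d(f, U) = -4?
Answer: 7740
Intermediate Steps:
(-30*43)*((-1)**2*(-2 + (d(3, -1) + 0))) = (-30*43)*((-1)**2*(-2 + (-4 + 0))) = -1290*(-2 - 4) = -1290*(-6) = 7740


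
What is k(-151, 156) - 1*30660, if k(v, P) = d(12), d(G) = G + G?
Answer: -30636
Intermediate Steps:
d(G) = 2*G
k(v, P) = 24 (k(v, P) = 2*12 = 24)
k(-151, 156) - 1*30660 = 24 - 1*30660 = 24 - 30660 = -30636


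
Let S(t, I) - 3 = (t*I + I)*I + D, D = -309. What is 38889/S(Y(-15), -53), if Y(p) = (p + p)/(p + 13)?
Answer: 38889/44638 ≈ 0.87121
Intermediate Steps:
Y(p) = 2*p/(13 + p) (Y(p) = (2*p)/(13 + p) = 2*p/(13 + p))
S(t, I) = -306 + I*(I + I*t) (S(t, I) = 3 + ((t*I + I)*I - 309) = 3 + ((I*t + I)*I - 309) = 3 + ((I + I*t)*I - 309) = 3 + (I*(I + I*t) - 309) = 3 + (-309 + I*(I + I*t)) = -306 + I*(I + I*t))
38889/S(Y(-15), -53) = 38889/(-306 + (-53)**2 + (2*(-15)/(13 - 15))*(-53)**2) = 38889/(-306 + 2809 + (2*(-15)/(-2))*2809) = 38889/(-306 + 2809 + (2*(-15)*(-1/2))*2809) = 38889/(-306 + 2809 + 15*2809) = 38889/(-306 + 2809 + 42135) = 38889/44638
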